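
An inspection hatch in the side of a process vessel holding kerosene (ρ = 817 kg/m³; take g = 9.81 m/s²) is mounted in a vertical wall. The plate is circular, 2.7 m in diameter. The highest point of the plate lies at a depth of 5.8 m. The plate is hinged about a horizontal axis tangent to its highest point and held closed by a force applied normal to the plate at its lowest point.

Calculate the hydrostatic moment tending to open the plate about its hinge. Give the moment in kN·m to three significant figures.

γ = ρg = 817 × 9.81 / 1000 = 8.01477 kN/m³.
The centroid is at the centre, 1.35 m below the top of the plate, so the centroid depth is h_c = 5.8 + 1.35 = 7.15 m.
A = π(1.35)² = 5.72555 m².
Resultant F = γ·h_c·A = 8.01477 × 7.15 × 5.72555 = 328.106 kN.
I_c = πr⁴/4 = π × 1.35⁴/4 = 2.6087 m⁴.
Centre of pressure: y_p = y_c + I_c/(y_c·A) = 7.15 + 2.6087/(7.15 × 5.72555) = 7.15 + 0.0637237 = 7.21372 m along the plane.
The resultant acts 1.35 + 0.0637237 = 1.41372 m (along the plate) below the hinge at the top edge, so the moment about the hinge is M = F × 1.41372 = 328.106 × 1.41372 = 463.85 kN·m.

M ≈ 464 kN·m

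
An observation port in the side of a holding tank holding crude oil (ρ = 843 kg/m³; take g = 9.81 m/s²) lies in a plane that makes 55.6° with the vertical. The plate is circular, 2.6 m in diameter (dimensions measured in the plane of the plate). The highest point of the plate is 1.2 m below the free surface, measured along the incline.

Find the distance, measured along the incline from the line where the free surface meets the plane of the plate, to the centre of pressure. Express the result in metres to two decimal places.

y_p = 2.67 m

γ = ρg = 843 × 9.81 / 1000 = 8.26983 kN/m³.
The plate makes 55.6° with the vertical, i.e. θ = 90° − 55.6° = 34.4° to the horizontal. Measuring y along the incline from the free-surface line, vertical depth h = y·sinθ with sinθ = 0.564967.
The centroid is at the centre, 1.3 m below the top of the plate, so y_c = 1.2 + 1.3 = 2.5 m and h_c = 2.5 × 0.564967 = 1.41242 m.
A = π(1.3)² = 5.30929 m².
Resultant F = γ·h_c·A = 8.26983 × 1.41242 × 5.30929 = 62.015 kN.
I_c = πr⁴/4 = π × 1.3⁴/4 = 2.24318 m⁴.
Centre of pressure: y_p = y_c + I_c/(y_c·A) = 2.5 + 2.24318/(2.5 × 5.30929) = 2.5 + 0.169 = 2.669 m along the plane.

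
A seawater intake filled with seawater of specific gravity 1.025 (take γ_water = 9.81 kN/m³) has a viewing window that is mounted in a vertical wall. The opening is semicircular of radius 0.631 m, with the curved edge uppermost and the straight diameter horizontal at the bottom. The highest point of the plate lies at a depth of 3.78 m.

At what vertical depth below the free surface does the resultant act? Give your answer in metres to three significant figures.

γ = 1.025 × 9.81 = 10.05525 kN/m³.
The centroid lies 4r/(3π) = 0.267805 m above the diameter, so r − 4r/(3π) = 0.631 − 0.267805 = 0.363195 m below the topmost point, so the centroid depth is h_c = 3.78 + 0.363195 = 4.14319 m.
A = πr²/2 = π × 0.631²/2 = 0.62543 m².
Resultant F = γ·h_c·A = 10.05525 × 4.14319 × 0.62543 = 26.0559 kN.
I_c = (π/8 − 8/(9π))·r⁴ = 0.109757 × 0.631⁴ = 0.0174 m⁴.
Centre of pressure: y_p = y_c + I_c/(y_c·A) = 4.14319 + 0.0174/(4.14319 × 0.62543) = 4.14319 + 0.00671484 = 4.1499 m along the plane.

h_p = 4.15 m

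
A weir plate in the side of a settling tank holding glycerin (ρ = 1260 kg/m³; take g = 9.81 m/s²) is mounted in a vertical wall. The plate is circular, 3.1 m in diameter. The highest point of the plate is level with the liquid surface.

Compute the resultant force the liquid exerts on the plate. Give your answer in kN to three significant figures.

γ = ρg = 1260 × 9.81 / 1000 = 12.3606 kN/m³.
The centroid is at the centre, 1.55 m below the top of the plate, so the centroid depth is h_c = 1.55 m.
A = π(1.55)² = 7.54768 m².
Resultant F = γ·h_c·A = 12.3606 × 1.55 × 7.54768 = 144.605 kN.

F ≈ 145 kN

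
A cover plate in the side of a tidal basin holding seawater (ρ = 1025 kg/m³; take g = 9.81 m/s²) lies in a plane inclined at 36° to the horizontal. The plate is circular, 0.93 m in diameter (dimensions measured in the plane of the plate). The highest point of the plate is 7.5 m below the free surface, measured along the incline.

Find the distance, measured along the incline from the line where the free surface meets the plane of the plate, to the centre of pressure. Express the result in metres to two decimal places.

y_p = 7.97 m

γ = ρg = 1025 × 9.81 / 1000 = 10.05525 kN/m³.
Let θ = 36° be the plate's angle to the horizontal; measure y along the incline from where the plane meets the free surface. Vertical depth h = y·sinθ with sinθ = 0.587785.
The centroid is at the centre, 0.465 m below the top of the plate, so y_c = 7.5 + 0.465 = 7.965 m and h_c = 7.965 × 0.587785 = 4.68171 m.
A = π(0.465)² = 0.679291 m².
Resultant F = γ·h_c·A = 10.05525 × 4.68171 × 0.679291 = 31.9781 kN.
I_c = πr⁴/4 = π × 0.465⁴/4 = 0.0367199 m⁴.
Centre of pressure: y_p = y_c + I_c/(y_c·A) = 7.965 + 0.0367199/(7.965 × 0.679291) = 7.965 + 0.00678672 = 7.97179 m along the plane.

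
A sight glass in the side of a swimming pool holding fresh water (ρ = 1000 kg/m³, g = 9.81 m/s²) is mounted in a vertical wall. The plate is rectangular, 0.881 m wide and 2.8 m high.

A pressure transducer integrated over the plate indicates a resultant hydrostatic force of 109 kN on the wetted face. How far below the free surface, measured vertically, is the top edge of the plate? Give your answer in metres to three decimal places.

d_top ≈ 3.104 m

γ = ρg = 1000 × 9.81 = 9810 N/m³ = 9.81 kN/m³.
A = 0.881 × 2.8 = 2.4668 m².
From F = γ·h_c·A, the centroid depth is h_c = 109/(9.81 × 2.4668) = 4.50426 m.
The centroid lies 2.8/2 = 1.4 m below the top edge, so the top edge sits at h_top = 4.50426 − 1.4 = 3.10426 m below the surface.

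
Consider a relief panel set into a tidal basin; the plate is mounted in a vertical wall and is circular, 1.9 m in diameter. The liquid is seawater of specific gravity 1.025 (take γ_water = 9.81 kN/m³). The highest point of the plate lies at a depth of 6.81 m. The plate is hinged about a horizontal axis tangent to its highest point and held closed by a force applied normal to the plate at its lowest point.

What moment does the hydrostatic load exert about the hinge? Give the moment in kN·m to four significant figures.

γ = 1.025 × 9.81 = 10.05525 kN/m³.
The centroid is at the centre, 0.95 m below the top of the plate, so the centroid depth is h_c = 6.81 + 0.95 = 7.76 m.
A = π(0.95)² = 2.83529 m².
Resultant F = γ·h_c·A = 10.05525 × 7.76 × 2.83529 = 221.234 kN.
I_c = πr⁴/4 = π × 0.95⁴/4 = 0.639712 m⁴.
Centre of pressure: y_p = y_c + I_c/(y_c·A) = 7.76 + 0.639712/(7.76 × 2.83529) = 7.76 + 0.0290754 = 7.78908 m along the plane.
The resultant acts 0.95 + 0.0290754 = 0.979075 m (along the plate) below the hinge at the top edge, so the moment about the hinge is M = F × 0.979075 = 221.234 × 0.979075 = 216.605 kN·m.

M ≈ 216.6 kN·m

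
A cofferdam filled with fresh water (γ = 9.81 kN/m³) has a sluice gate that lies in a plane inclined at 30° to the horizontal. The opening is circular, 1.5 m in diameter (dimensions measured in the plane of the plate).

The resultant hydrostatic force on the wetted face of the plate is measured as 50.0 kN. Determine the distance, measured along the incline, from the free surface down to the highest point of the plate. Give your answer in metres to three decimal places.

γ = 9.81 kN/m³.
A = π(0.75)² = 1.76715 m².
From F = γ·h_c·A, the centroid depth is h_c = 50.0/(9.81 × 1.76715) = 2.88421 m.
Let θ = 30° be the plate's angle to the horizontal; measure y along the incline from where the plane meets the free surface. Vertical depth h = y·sinθ with sinθ = 0.500000.
Along the incline, y_c = h_c/sinθ = 2.88421/0.500000 = 5.76842 m.
The centroid is at the centre, 0.75 m below the top of the plate, so the highest point sits at y_top = 5.76842 − 0.75 = 5.01842 m along the incline.

y_top ≈ 5.018 m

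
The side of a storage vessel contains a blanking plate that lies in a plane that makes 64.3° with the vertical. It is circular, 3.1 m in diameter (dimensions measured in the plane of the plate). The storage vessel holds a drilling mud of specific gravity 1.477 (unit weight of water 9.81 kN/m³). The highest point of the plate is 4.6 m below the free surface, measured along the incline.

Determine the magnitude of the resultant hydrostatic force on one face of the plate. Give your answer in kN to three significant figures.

γ = 1.477 × 9.81 = 14.48937 kN/m³.
The plate makes 64.3° with the vertical, i.e. θ = 90° − 64.3° = 25.7° to the horizontal. Measuring y along the incline from the free-surface line, vertical depth h = y·sinθ with sinθ = 0.433659.
The centroid is at the centre, 1.55 m below the top of the plate, so y_c = 4.6 + 1.55 = 6.15 m and h_c = 6.15 × 0.433659 = 2.667 m.
A = π(1.55)² = 7.54768 m².
Resultant F = γ·h_c·A = 14.48937 × 2.667 × 7.54768 = 291.666 kN.

F ≈ 292 kN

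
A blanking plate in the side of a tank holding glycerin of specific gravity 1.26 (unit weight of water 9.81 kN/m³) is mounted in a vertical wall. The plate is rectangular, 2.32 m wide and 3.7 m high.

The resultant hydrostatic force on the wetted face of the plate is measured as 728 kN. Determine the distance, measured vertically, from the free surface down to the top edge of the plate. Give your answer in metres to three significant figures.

γ = 1.26 × 9.81 = 12.3606 kN/m³.
A = 2.32 × 3.7 = 8.584 m².
From F = γ·h_c·A, the centroid depth is h_c = 728/(12.3606 × 8.584) = 6.86123 m.
The centroid lies 3.7/2 = 1.85 m below the top edge, so the top edge sits at h_top = 6.86123 − 1.85 = 5.01123 m below the surface.

d_top ≈ 5.01 m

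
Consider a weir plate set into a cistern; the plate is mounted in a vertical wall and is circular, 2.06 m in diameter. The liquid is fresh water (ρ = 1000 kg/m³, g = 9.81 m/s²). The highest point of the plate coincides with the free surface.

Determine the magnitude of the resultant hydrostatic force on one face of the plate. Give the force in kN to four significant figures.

γ = ρg = 1000 × 9.81 = 9810 N/m³ = 9.81 kN/m³.
The centroid is at the centre, 1.03 m below the top of the plate, so the centroid depth is h_c = 1.03 m.
A = π(1.03)² = 3.33292 m².
Resultant F = γ·h_c·A = 9.81 × 1.03 × 3.33292 = 33.6768 kN.

F ≈ 33.68 kN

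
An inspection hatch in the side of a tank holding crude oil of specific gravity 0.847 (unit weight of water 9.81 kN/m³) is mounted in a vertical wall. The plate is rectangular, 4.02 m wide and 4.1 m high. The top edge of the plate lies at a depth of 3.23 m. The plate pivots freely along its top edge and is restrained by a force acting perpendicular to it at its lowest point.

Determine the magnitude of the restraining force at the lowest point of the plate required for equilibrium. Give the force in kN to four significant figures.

γ = 0.847 × 9.81 = 8.30907 kN/m³.
The centroid lies 4.1/2 = 2.05 m below the top edge, so the centroid depth is h_c = 3.23 + 2.05 = 5.28 m.
A = 4.02 × 4.1 = 16.482 m².
Resultant F = γ·h_c·A = 8.30907 × 5.28 × 16.482 = 723.096 kN.
I_c = b·h³/12 = 4.02 × 4.1³/12 = 23.0885 m⁴.
Centre of pressure: y_p = y_c + I_c/(y_c·A) = 5.28 + 23.0885/(5.28 × 16.482) = 5.28 + 0.265309 = 5.54531 m along the plane.
The resultant acts 2.05 + 0.265309 = 2.31531 m (along the plate) below the hinge at the top edge, so the moment about the hinge is M = F × 2.31531 = 723.096 × 2.31531 = 1674.19 kN·m.
A normal force at the bottom, 4.1 m from the hinge, must supply this moment: P = 1674.19/4.1 = 408.339 kN.

P ≈ 408.3 kN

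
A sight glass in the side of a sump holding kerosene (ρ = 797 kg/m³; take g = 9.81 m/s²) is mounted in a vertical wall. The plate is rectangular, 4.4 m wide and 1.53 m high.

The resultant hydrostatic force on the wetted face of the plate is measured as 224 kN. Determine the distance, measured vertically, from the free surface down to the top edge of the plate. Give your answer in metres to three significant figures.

γ = ρg = 797 × 9.81 / 1000 = 7.81857 kN/m³.
A = 4.4 × 1.53 = 6.732 m².
From F = γ·h_c·A, the centroid depth is h_c = 224/(7.81857 × 6.732) = 4.25575 m.
The centroid lies 1.53/2 = 0.765 m below the top edge, so the top edge sits at h_top = 4.25575 − 0.765 = 3.49075 m below the surface.

d_top ≈ 3.49 m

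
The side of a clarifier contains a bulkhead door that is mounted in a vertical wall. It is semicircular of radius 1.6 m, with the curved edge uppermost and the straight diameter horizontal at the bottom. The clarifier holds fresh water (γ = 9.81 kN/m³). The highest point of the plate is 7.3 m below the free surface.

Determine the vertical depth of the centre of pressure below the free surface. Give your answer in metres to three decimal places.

γ = 9.81 kN/m³.
The centroid lies 4r/(3π) = 0.679061 m above the diameter, so r − 4r/(3π) = 1.6 − 0.679061 = 0.920939 m below the topmost point, so the centroid depth is h_c = 7.3 + 0.920939 = 8.22094 m.
A = πr²/2 = π × 1.6²/2 = 4.02124 m².
Resultant F = γ·h_c·A = 9.81 × 8.22094 × 4.02124 = 324.303 kN.
I_c = (π/8 − 8/(9π))·r⁴ = 0.109757 × 1.6⁴ = 0.719303 m⁴.
Centre of pressure: y_p = y_c + I_c/(y_c·A) = 8.22094 + 0.719303/(8.22094 × 4.02124) = 8.22094 + 0.0217586 = 8.2427 m along the plane.

h_p = 8.243 m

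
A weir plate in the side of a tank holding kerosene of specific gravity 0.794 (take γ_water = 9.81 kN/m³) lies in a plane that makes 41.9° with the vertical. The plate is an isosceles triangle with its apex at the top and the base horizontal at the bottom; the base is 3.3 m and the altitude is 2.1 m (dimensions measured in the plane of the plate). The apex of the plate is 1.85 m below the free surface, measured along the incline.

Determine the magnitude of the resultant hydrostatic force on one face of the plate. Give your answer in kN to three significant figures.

γ = 0.794 × 9.81 = 7.78914 kN/m³.
The plate makes 41.9° with the vertical, i.e. θ = 90° − 41.9° = 48.1° to the horizontal. Measuring y along the incline from the free-surface line, vertical depth h = y·sinθ with sinθ = 0.744312.
With the apex up, the centroid sits 2h/3 = 2 × 2.1/3 = 1.4 m below the apex, so y_c = 1.85 + 1.4 = 3.25 m and h_c = 3.25 × 0.744312 = 2.41901 m.
A = ½ × 3.3 × 2.1 = 3.465 m².
Resultant F = γ·h_c·A = 7.78914 × 2.41901 × 3.465 = 65.2876 kN.

F ≈ 65.3 kN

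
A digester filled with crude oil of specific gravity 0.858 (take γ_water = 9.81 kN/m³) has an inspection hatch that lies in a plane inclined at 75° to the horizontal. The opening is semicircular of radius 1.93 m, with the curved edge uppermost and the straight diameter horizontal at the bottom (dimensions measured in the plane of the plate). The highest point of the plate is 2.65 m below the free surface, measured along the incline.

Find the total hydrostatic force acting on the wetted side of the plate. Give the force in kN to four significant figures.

γ = 0.858 × 9.81 = 8.41698 kN/m³.
Let θ = 75° be the plate's angle to the horizontal; measure y along the incline from where the plane meets the free surface. Vertical depth h = y·sinθ with sinθ = 0.965926.
The centroid lies 4r/(3π) = 0.819117 m above the diameter, so r − 4r/(3π) = 1.93 − 0.819117 = 1.11088 m below the topmost point, so y_c = 2.65 + 1.11088 = 3.76088 m and h_c = 3.76088 × 0.965926 = 3.63273 m.
A = πr²/2 = π × 1.93²/2 = 5.85106 m².
Resultant F = γ·h_c·A = 8.41698 × 3.63273 × 5.85106 = 178.906 kN.

F ≈ 178.9 kN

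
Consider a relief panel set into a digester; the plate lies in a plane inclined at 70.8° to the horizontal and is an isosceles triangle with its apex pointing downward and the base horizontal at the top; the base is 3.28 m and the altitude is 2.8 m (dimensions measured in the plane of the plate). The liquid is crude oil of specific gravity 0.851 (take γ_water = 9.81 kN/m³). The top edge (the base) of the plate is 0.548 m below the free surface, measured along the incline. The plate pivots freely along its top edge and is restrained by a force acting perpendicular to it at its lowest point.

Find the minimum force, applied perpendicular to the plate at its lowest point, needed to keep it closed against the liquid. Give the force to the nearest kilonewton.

P ≈ 24 kN

γ = 0.851 × 9.81 = 8.34831 kN/m³.
Let θ = 70.8° be the plate's angle to the horizontal; measure y along the incline from where the plane meets the free surface. Vertical depth h = y·sinθ with sinθ = 0.944376.
With the apex down, the centroid sits h/3 = 2.8/3 = 0.933333 m below the base (the top edge), so y_c = 0.548 + 0.933333 = 1.48133 m and h_c = 1.48133 × 0.944376 = 1.39893 m.
A = ½ × 3.28 × 2.8 = 4.592 m².
Resultant F = γ·h_c·A = 8.34831 × 1.39893 × 4.592 = 53.6286 kN.
I_c = b·h³/36 = 3.28 × 2.8³/36 = 2.00007 m⁴.
Centre of pressure: y_p = y_c + I_c/(y_c·A) = 1.48133 + 2.00007/(1.48133 × 4.592) = 1.48133 + 0.29403 = 1.77536 m along the plane.
The resultant acts 0.933333 + 0.29403 = 1.22736 m (along the plate) below the hinge at the top edge, so the moment about the hinge is M = F × 1.22736 = 53.6286 × 1.22736 = 65.8216 kN·m.
A normal force at the bottom, 2.8 m from the hinge, must supply this moment: P = 65.8216/2.8 = 23.5077 kN.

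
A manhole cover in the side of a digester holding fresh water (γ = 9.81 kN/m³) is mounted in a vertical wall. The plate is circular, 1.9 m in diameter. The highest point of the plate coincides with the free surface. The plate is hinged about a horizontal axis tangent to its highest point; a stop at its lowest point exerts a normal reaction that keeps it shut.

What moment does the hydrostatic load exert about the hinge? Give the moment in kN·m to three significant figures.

M ≈ 31.4 kN·m

γ = 9.81 kN/m³.
The centroid is at the centre, 0.95 m below the top of the plate, so the centroid depth is h_c = 0.95 m.
A = π(0.95)² = 2.83529 m².
Resultant F = γ·h_c·A = 9.81 × 0.95 × 2.83529 = 26.4235 kN.
I_c = πr⁴/4 = π × 0.95⁴/4 = 0.639712 m⁴.
Centre of pressure: y_p = y_c + I_c/(y_c·A) = 0.95 + 0.639712/(0.95 × 2.83529) = 0.95 + 0.2375 = 1.1875 m along the plane.
The resultant acts 0.95 + 0.2375 = 1.1875 m (along the plate) below the hinge at the top edge, so the moment about the hinge is M = F × 1.1875 = 26.4235 × 1.1875 = 31.3779 kN·m.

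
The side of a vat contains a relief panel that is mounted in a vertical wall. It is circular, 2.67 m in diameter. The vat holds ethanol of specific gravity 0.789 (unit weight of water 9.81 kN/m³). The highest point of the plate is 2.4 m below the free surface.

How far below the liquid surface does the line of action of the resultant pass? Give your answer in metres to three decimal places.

γ = 0.789 × 9.81 = 7.74009 kN/m³.
The centroid is at the centre, 1.335 m below the top of the plate, so the centroid depth is h_c = 2.4 + 1.335 = 3.735 m.
A = π(1.335)² = 5.59902 m².
Resultant F = γ·h_c·A = 7.74009 × 3.735 × 5.59902 = 161.863 kN.
I_c = πr⁴/4 = π × 1.335⁴/4 = 2.49468 m⁴.
Centre of pressure: y_p = y_c + I_c/(y_c·A) = 3.735 + 2.49468/(3.735 × 5.59902) = 3.735 + 0.119292 = 3.85429 m along the plane.

h_p = 3.854 m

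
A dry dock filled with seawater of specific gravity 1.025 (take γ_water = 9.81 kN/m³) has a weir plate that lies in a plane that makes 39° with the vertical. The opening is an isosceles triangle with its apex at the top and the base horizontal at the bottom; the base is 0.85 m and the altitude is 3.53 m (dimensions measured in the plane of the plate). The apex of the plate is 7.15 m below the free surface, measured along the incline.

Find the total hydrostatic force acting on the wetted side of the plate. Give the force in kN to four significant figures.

F ≈ 111.4 kN

γ = 1.025 × 9.81 = 10.05525 kN/m³.
The plate makes 39° with the vertical, i.e. θ = 90° − 39° = 51° to the horizontal. Measuring y along the incline from the free-surface line, vertical depth h = y·sinθ with sinθ = 0.777146.
With the apex up, the centroid sits 2h/3 = 2 × 3.53/3 = 2.35333 m below the apex, so y_c = 7.15 + 2.35333 = 9.50333 m and h_c = 9.50333 × 0.777146 = 7.38547 m.
A = ½ × 0.85 × 3.53 = 1.50025 m².
Resultant F = γ·h_c·A = 10.05525 × 7.38547 × 1.50025 = 111.413 kN.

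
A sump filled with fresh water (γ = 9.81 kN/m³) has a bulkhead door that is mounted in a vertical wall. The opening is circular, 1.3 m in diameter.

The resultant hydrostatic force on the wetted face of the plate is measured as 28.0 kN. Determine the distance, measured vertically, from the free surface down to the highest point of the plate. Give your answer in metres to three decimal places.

γ = 9.81 kN/m³.
A = π(0.65)² = 1.32732 m².
From F = γ·h_c·A, the centroid depth is h_c = 28.0/(9.81 × 1.32732) = 2.15037 m.
The centroid is at the centre, 0.65 m below the top of the plate, so the highest point sits at h_top = 2.15037 − 0.65 = 1.50037 m below the surface.

d_top ≈ 1.500 m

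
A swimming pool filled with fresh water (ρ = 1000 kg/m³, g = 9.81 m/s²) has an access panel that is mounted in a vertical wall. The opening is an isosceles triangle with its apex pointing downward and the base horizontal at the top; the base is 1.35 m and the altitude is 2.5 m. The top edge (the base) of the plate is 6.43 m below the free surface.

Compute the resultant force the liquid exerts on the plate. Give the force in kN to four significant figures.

F ≈ 120.2 kN

γ = ρg = 1000 × 9.81 = 9810 N/m³ = 9.81 kN/m³.
With the apex down, the centroid sits h/3 = 2.5/3 = 0.833333 m below the base (the top edge), so the centroid depth is h_c = 6.43 + 0.833333 = 7.26333 m.
A = ½ × 1.35 × 2.5 = 1.6875 m².
Resultant F = γ·h_c·A = 9.81 × 7.26333 × 1.6875 = 120.24 kN.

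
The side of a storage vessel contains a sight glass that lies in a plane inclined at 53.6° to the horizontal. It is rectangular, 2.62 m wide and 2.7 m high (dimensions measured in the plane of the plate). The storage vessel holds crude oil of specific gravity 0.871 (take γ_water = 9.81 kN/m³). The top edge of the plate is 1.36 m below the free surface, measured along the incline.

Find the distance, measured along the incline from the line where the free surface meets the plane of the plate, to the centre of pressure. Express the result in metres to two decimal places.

y_p = 2.93 m

γ = 0.871 × 9.81 = 8.54451 kN/m³.
Let θ = 53.6° be the plate's angle to the horizontal; measure y along the incline from where the plane meets the free surface. Vertical depth h = y·sinθ with sinθ = 0.804894.
The centroid lies 2.7/2 = 1.35 m below the top edge, so y_c = 1.36 + 1.35 = 2.71 m and h_c = 2.71 × 0.804894 = 2.18126 m.
A = 2.62 × 2.7 = 7.074 m².
Resultant F = γ·h_c·A = 8.54451 × 2.18126 × 7.074 = 131.844 kN.
I_c = b·h³/12 = 2.62 × 2.7³/12 = 4.29746 m⁴.
Centre of pressure: y_p = y_c + I_c/(y_c·A) = 2.71 + 4.29746/(2.71 × 7.074) = 2.71 + 0.22417 = 2.93417 m along the plane.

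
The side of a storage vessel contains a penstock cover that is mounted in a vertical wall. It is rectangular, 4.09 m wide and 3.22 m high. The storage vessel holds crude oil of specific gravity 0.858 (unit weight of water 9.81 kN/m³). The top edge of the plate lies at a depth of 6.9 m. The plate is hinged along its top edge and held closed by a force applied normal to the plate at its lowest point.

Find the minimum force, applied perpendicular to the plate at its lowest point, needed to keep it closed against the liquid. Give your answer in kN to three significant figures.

P ≈ 501 kN

γ = 0.858 × 9.81 = 8.41698 kN/m³.
The centroid lies 3.22/2 = 1.61 m below the top edge, so the centroid depth is h_c = 6.9 + 1.61 = 8.51 m.
A = 4.09 × 3.22 = 13.1698 m².
Resultant F = γ·h_c·A = 8.41698 × 8.51 × 13.1698 = 943.333 kN.
I_c = b·h³/12 = 4.09 × 3.22³/12 = 11.3791 m⁴.
Centre of pressure: y_p = y_c + I_c/(y_c·A) = 8.51 + 11.3791/(8.51 × 13.1698) = 8.51 + 0.101531 = 8.61153 m along the plane.
The resultant acts 1.61 + 0.101531 = 1.71153 m (along the plate) below the hinge at the top edge, so the moment about the hinge is M = F × 1.71153 = 943.333 × 1.71153 = 1614.54 kN·m.
A normal force at the bottom, 3.22 m from the hinge, must supply this moment: P = 1614.54/3.22 = 501.41 kN.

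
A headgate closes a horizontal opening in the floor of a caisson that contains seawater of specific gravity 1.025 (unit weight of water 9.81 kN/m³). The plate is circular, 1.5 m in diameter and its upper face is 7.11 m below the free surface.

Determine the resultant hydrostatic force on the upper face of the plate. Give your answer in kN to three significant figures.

γ = 1.025 × 9.81 = 10.05525 kN/m³.
The plate is horizontal, so pressure is uniform at p = γ·h = 10.05525 × 7.11 = 71.4928 kN/m².
A = π(0.75)² = 1.76715 m².
F = p·A = 71.4928 × 1.76715 = 126.339 kN.

F ≈ 126 kN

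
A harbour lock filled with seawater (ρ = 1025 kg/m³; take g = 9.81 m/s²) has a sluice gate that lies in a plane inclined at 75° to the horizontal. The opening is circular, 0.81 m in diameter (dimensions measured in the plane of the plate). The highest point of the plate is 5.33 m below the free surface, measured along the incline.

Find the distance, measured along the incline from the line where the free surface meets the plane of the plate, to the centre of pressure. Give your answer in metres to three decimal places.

γ = ρg = 1025 × 9.81 / 1000 = 10.05525 kN/m³.
Let θ = 75° be the plate's angle to the horizontal; measure y along the incline from where the plane meets the free surface. Vertical depth h = y·sinθ with sinθ = 0.965926.
The centroid is at the centre, 0.405 m below the top of the plate, so y_c = 5.33 + 0.405 = 5.735 m and h_c = 5.735 × 0.965926 = 5.53959 m.
A = π(0.405)² = 0.5153 m².
Resultant F = γ·h_c·A = 10.05525 × 5.53959 × 0.5153 = 28.7032 kN.
I_c = πr⁴/4 = π × 0.405⁴/4 = 0.0211305 m⁴.
Centre of pressure: y_p = y_c + I_c/(y_c·A) = 5.735 + 0.0211305/(5.735 × 0.5153) = 5.735 + 0.00715017 = 5.74215 m along the plane.

y_p = 5.742 m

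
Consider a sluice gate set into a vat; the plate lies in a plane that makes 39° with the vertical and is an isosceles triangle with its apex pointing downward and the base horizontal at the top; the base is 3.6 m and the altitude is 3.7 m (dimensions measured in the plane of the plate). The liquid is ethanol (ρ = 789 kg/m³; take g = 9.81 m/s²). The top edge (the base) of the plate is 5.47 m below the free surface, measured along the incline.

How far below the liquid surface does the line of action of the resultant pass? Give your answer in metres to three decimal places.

h_p = 5.298 m

γ = ρg = 789 × 9.81 / 1000 = 7.74009 kN/m³.
The plate makes 39° with the vertical, i.e. θ = 90° − 39° = 51° to the horizontal. Measuring y along the incline from the free-surface line, vertical depth h = y·sinθ with sinθ = 0.777146.
With the apex down, the centroid sits h/3 = 3.7/3 = 1.23333 m below the base (the top edge), so y_c = 5.47 + 1.23333 = 6.70333 m and h_c = 6.70333 × 0.777146 = 5.20947 m.
A = ½ × 3.6 × 3.7 = 6.66 m².
Resultant F = γ·h_c·A = 7.74009 × 5.20947 × 6.66 = 268.543 kN.
I_c = b·h³/36 = 3.6 × 3.7³/36 = 5.0653 m⁴.
Centre of pressure: y_p = y_c + I_c/(y_c·A) = 6.70333 + 5.0653/(6.70333 × 6.66) = 6.70333 + 0.113459 = 6.81679 m along the plane.
Vertically, h_p = y_p·sinθ = 6.81679 × 0.777146 = 5.29764 m.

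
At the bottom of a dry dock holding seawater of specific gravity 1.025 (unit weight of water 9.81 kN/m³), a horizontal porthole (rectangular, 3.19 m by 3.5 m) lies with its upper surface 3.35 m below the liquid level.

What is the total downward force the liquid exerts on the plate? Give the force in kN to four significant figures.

F ≈ 376.1 kN

γ = 1.025 × 9.81 = 10.05525 kN/m³.
The plate is horizontal, so pressure is uniform at p = γ·h = 10.05525 × 3.35 = 33.6851 kN/m².
A = 3.19 × 3.5 = 11.165 m².
F = p·A = 33.6851 × 11.165 = 376.094 kN.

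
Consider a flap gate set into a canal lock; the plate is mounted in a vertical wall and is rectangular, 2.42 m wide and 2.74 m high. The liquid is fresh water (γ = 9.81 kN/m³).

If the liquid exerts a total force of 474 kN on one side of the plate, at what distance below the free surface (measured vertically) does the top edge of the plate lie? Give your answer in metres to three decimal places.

d_top ≈ 5.917 m

γ = 9.81 kN/m³.
A = 2.42 × 2.74 = 6.6308 m².
From F = γ·h_c·A, the centroid depth is h_c = 474/(9.81 × 6.6308) = 7.28691 m.
The centroid lies 2.74/2 = 1.37 m below the top edge, so the top edge sits at h_top = 7.28691 − 1.37 = 5.91691 m below the surface.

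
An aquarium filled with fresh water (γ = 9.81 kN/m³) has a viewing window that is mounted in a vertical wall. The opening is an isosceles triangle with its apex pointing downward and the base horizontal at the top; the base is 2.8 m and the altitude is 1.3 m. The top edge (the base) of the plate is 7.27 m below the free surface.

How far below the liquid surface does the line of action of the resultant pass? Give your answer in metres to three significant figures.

γ = 9.81 kN/m³.
With the apex down, the centroid sits h/3 = 1.3/3 = 0.433333 m below the base (the top edge), so the centroid depth is h_c = 7.27 + 0.433333 = 7.70333 m.
A = ½ × 2.8 × 1.3 = 1.82 m².
Resultant F = γ·h_c·A = 9.81 × 7.70333 × 1.82 = 137.537 kN.
I_c = b·h³/36 = 2.8 × 1.3³/36 = 0.170878 m⁴.
Centre of pressure: y_p = y_c + I_c/(y_c·A) = 7.70333 + 0.170878/(7.70333 × 1.82) = 7.70333 + 0.0121881 = 7.71552 m along the plane.

h_p = 7.72 m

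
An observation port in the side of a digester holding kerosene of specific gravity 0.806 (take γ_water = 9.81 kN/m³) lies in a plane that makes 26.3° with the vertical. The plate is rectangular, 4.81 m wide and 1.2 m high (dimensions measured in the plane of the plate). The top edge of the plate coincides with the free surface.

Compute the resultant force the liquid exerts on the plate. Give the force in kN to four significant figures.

γ = 0.806 × 9.81 = 7.90686 kN/m³.
The plate makes 26.3° with the vertical, i.e. θ = 90° − 26.3° = 63.7° to the horizontal. Measuring y along the incline from the free-surface line, vertical depth h = y·sinθ with sinθ = 0.896486.
The centroid lies 1.2/2 = 0.6 m below the top edge, so y_c = 0.6 m and h_c = 0.6 × 0.896486 = 0.537892 m.
A = 4.81 × 1.2 = 5.772 m².
Resultant F = γ·h_c·A = 7.90686 × 0.537892 × 5.772 = 24.5485 kN.

F ≈ 24.55 kN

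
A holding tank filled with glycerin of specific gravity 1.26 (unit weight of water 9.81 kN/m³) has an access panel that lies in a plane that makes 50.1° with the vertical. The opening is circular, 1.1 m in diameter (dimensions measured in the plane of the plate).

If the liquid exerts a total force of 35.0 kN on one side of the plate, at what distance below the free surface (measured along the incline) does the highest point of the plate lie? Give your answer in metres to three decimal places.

y_top ≈ 4.095 m

γ = 1.26 × 9.81 = 12.3606 kN/m³.
A = π(0.55)² = 0.950332 m².
From F = γ·h_c·A, the centroid depth is h_c = 35.0/(12.3606 × 0.950332) = 2.97957 m.
The plate makes 50.1° with the vertical, i.e. θ = 90° − 50.1° = 39.9° to the horizontal. Measuring y along the incline from the free-surface line, vertical depth h = y·sinθ with sinθ = 0.641450.
Along the incline, y_c = h_c/sinθ = 2.97957/0.641450 = 4.64505 m.
The centroid is at the centre, 0.55 m below the top of the plate, so the highest point sits at y_top = 4.64505 − 0.55 = 4.09505 m along the incline.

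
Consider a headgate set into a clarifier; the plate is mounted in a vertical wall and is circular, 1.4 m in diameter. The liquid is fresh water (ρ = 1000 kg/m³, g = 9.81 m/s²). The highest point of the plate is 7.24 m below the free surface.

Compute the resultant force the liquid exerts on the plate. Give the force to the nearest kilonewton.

F ≈ 120 kN

γ = ρg = 1000 × 9.81 = 9810 N/m³ = 9.81 kN/m³.
The centroid is at the centre, 0.7 m below the top of the plate, so the centroid depth is h_c = 7.24 + 0.7 = 7.94 m.
A = π(0.7)² = 1.53938 m².
Resultant F = γ·h_c·A = 9.81 × 7.94 × 1.53938 = 119.904 kN.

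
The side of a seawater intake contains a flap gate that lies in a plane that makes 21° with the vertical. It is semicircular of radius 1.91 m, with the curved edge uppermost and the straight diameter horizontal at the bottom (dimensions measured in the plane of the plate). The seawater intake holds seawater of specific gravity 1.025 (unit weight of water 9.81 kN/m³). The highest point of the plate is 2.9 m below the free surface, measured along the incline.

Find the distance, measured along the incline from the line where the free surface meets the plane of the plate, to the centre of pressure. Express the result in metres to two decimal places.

y_p = 4.06 m

γ = 1.025 × 9.81 = 10.05525 kN/m³.
The plate makes 21° with the vertical, i.e. θ = 90° − 21° = 69° to the horizontal. Measuring y along the incline from the free-surface line, vertical depth h = y·sinθ with sinθ = 0.933580.
The centroid lies 4r/(3π) = 0.810629 m above the diameter, so r − 4r/(3π) = 1.91 − 0.810629 = 1.09937 m below the topmost point, so y_c = 2.9 + 1.09937 = 3.99937 m and h_c = 3.99937 × 0.933580 = 3.73373 m.
A = πr²/2 = π × 1.91²/2 = 5.73042 m².
Resultant F = γ·h_c·A = 10.05525 × 3.73373 × 5.73042 = 215.141 kN.
I_c = (π/8 − 8/(9π))·r⁴ = 0.109757 × 1.91⁴ = 1.46072 m⁴.
Centre of pressure: y_p = y_c + I_c/(y_c·A) = 3.99937 + 1.46072/(3.99937 × 5.73042) = 3.99937 + 0.0637366 = 4.06311 m along the plane.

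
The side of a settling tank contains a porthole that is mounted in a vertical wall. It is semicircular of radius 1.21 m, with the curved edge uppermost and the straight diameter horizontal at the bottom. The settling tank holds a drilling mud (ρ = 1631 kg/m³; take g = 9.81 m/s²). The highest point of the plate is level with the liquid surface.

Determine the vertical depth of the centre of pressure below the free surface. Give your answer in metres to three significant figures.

h_p = 0.843 m

γ = ρg = 1631 × 9.81 / 1000 = 16.00011 kN/m³.
The centroid lies 4r/(3π) = 0.51354 m above the diameter, so r − 4r/(3π) = 1.21 − 0.51354 = 0.69646 m below the topmost point, so the centroid depth is h_c = 0.69646 m.
A = πr²/2 = π × 1.21²/2 = 2.2998 m².
Resultant F = γ·h_c·A = 16.00011 × 0.69646 × 2.2998 = 25.6277 kN.
I_c = (π/8 − 8/(9π))·r⁴ = 0.109757 × 1.21⁴ = 0.235274 m⁴.
Centre of pressure: y_p = y_c + I_c/(y_c·A) = 0.69646 + 0.235274/(0.69646 × 2.2998) = 0.69646 + 0.146888 = 0.843348 m along the plane.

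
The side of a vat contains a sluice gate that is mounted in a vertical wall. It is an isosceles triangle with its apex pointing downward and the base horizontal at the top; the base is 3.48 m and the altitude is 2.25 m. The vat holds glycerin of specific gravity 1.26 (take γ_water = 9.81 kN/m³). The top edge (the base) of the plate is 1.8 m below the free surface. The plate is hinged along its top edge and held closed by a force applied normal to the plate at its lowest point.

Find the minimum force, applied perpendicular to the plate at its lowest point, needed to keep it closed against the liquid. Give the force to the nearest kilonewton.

P ≈ 47 kN

γ = 1.26 × 9.81 = 12.3606 kN/m³.
With the apex down, the centroid sits h/3 = 2.25/3 = 0.75 m below the base (the top edge), so the centroid depth is h_c = 1.8 + 0.75 = 2.55 m.
A = ½ × 3.48 × 2.25 = 3.915 m².
Resultant F = γ·h_c·A = 12.3606 × 2.55 × 3.915 = 123.399 kN.
I_c = b·h³/36 = 3.48 × 2.25³/36 = 1.10109 m⁴.
Centre of pressure: y_p = y_c + I_c/(y_c·A) = 2.55 + 1.10109/(2.55 × 3.915) = 2.55 + 0.110294 = 2.66029 m along the plane.
The resultant acts 0.75 + 0.110294 = 0.860294 m (along the plate) below the hinge at the top edge, so the moment about the hinge is M = F × 0.860294 = 123.399 × 0.860294 = 106.159 kN·m.
A normal force at the bottom, 2.25 m from the hinge, must supply this moment: P = 106.159/2.25 = 47.1818 kN.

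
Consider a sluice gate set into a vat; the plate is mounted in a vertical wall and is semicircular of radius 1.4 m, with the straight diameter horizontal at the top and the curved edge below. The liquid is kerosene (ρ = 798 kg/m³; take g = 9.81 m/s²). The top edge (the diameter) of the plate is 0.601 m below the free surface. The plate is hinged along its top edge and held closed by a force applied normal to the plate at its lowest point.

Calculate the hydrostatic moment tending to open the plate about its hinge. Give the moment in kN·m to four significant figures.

M ≈ 20.42 kN·m

γ = ρg = 798 × 9.81 / 1000 = 7.82838 kN/m³.
The centroid of a semicircle lies 4r/(3π) = 0.594178 m from the diameter, here below the top edge, so the centroid depth is h_c = 0.601 + 0.594178 = 1.19518 m.
A = πr²/2 = π × 1.4²/2 = 3.07876 m².
Resultant F = γ·h_c·A = 7.82838 × 1.19518 × 3.07876 = 28.8059 kN.
I_c = (π/8 − 8/(9π))·r⁴ = 0.109757 × 1.4⁴ = 0.421642 m⁴.
Centre of pressure: y_p = y_c + I_c/(y_c·A) = 1.19518 + 0.421642/(1.19518 × 3.07876) = 1.19518 + 0.114587 = 1.30977 m along the plane.
The resultant acts 0.594178 + 0.114587 = 0.708765 m (along the plate) below the hinge at the top edge, so the moment about the hinge is M = F × 0.708765 = 28.8059 × 0.708765 = 20.4166 kN·m.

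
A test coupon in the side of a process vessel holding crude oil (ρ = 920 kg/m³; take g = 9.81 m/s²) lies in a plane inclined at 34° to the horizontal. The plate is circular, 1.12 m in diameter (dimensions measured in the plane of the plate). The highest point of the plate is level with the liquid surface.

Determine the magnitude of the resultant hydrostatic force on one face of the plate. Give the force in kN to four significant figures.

γ = ρg = 920 × 9.81 / 1000 = 9.0252 kN/m³.
Let θ = 34° be the plate's angle to the horizontal; measure y along the incline from where the plane meets the free surface. Vertical depth h = y·sinθ with sinθ = 0.559193.
The centroid is at the centre, 0.56 m below the top of the plate, so y_c = 0.56 m and h_c = 0.56 × 0.559193 = 0.313148 m.
A = π(0.56)² = 0.985203 m².
Resultant F = γ·h_c·A = 9.0252 × 0.313148 × 0.985203 = 2.7844 kN.

F ≈ 2.784 kN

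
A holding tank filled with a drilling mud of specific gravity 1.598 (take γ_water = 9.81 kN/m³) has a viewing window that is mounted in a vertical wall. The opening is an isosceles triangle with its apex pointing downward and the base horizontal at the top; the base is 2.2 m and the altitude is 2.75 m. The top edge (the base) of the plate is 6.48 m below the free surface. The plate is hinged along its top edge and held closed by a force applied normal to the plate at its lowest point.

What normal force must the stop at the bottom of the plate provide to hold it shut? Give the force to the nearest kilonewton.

P ≈ 124 kN

γ = 1.598 × 9.81 = 15.67638 kN/m³.
With the apex down, the centroid sits h/3 = 2.75/3 = 0.916667 m below the base (the top edge), so the centroid depth is h_c = 6.48 + 0.916667 = 7.39667 m.
A = ½ × 2.2 × 2.75 = 3.025 m².
Resultant F = γ·h_c·A = 15.67638 × 7.39667 × 3.025 = 350.758 kN.
I_c = b·h³/36 = 2.2 × 2.75³/36 = 1.27092 m⁴.
Centre of pressure: y_p = y_c + I_c/(y_c·A) = 7.39667 + 1.27092/(7.39667 × 3.025) = 7.39667 + 0.0568011 = 7.45347 m along the plane.
The resultant acts 0.916667 + 0.0568011 = 0.973468 m (along the plate) below the hinge at the top edge, so the moment about the hinge is M = F × 0.973468 = 350.758 × 0.973468 = 341.452 kN·m.
A normal force at the bottom, 2.75 m from the hinge, must supply this moment: P = 341.452/2.75 = 124.164 kN.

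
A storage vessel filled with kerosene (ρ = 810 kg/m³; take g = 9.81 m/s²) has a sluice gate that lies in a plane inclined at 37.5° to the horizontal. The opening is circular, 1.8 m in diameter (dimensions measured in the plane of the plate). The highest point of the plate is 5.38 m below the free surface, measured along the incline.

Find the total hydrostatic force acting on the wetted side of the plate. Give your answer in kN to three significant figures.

F ≈ 77.3 kN

γ = ρg = 810 × 9.81 / 1000 = 7.9461 kN/m³.
Let θ = 37.5° be the plate's angle to the horizontal; measure y along the incline from where the plane meets the free surface. Vertical depth h = y·sinθ with sinθ = 0.608761.
The centroid is at the centre, 0.9 m below the top of the plate, so y_c = 5.38 + 0.9 = 6.28 m and h_c = 6.28 × 0.608761 = 3.82302 m.
A = π(0.9)² = 2.54469 m².
Resultant F = γ·h_c·A = 7.9461 × 3.82302 × 2.54469 = 77.3028 kN.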